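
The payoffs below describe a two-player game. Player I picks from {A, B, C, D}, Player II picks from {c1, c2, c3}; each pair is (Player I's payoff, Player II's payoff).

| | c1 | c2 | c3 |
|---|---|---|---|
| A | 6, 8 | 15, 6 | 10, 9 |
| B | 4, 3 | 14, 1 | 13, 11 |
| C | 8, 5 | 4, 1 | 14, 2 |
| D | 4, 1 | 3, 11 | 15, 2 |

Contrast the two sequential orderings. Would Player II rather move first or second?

If Player I leads: Player II's best replies are A→c3, B→c3, C→c1, D→c2; Player I's induced payoffs 10, 13, 8, 3; outcome (B, c3), payoffs (13, 11).
If Player II leads: Player I's best replies are c1→C, c2→A, c3→D; Player II's induced payoffs 5, 6, 2; outcome (A, c2), payoffs (15, 6).
Player II gets 6 moving first and 11 moving second, so Player II prefers to move second.

second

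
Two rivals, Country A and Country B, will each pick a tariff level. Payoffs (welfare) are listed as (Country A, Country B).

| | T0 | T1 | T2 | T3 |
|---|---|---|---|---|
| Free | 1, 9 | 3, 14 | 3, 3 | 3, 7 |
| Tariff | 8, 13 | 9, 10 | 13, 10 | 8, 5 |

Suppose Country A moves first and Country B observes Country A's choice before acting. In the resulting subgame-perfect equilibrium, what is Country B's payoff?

13

Work backward from Country B's decision.
- Free → Country B plays T1 (best of 9, 14, 3, 7); Country A gets 3.
- Tariff → Country B plays T0 (best of 13, 10, 10, 5); Country A gets 8.
Among 3, 8, the best is 8 at Tariff. Subgame-perfect outcome: (Tariff, T0) with payoffs (8, 13).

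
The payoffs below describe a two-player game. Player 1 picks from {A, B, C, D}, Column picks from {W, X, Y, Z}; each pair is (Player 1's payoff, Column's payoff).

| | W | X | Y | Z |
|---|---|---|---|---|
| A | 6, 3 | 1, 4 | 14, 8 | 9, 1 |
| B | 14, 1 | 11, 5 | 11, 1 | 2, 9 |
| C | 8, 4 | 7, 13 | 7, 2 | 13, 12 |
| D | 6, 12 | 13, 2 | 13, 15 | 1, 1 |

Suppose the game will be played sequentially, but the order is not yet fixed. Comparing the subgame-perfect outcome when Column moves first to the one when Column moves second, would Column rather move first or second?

If Player 1 leads: Column's best replies are A→Y, B→Z, C→X, D→Y; Player 1's induced payoffs 14, 2, 7, 13; outcome (A, Y), payoffs (14, 8).
If Column leads: Player 1's best replies are W→B, X→D, Y→A, Z→C; Column's induced payoffs 1, 2, 8, 12; outcome (C, Z), payoffs (13, 12).
Column gets 12 moving first and 8 moving second, so Column prefers to move first.

first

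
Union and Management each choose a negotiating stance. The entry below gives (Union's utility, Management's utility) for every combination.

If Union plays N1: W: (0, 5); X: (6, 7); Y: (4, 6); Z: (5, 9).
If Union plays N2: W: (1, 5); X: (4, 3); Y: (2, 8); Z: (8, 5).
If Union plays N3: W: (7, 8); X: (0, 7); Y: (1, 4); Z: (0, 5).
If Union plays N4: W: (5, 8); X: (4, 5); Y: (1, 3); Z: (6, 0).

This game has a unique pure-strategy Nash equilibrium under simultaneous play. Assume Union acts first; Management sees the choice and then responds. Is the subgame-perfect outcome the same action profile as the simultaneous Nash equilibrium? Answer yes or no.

Management best-responds to each possible Union move:
- N1 → Management plays Z (best of 5, 7, 6, 9); Union gets 5.
- N2 → Management plays Y (best of 5, 3, 8, 5); Union gets 2.
- N3 → Management plays W (best of 8, 7, 4, 5); Union gets 7.
- N4 → Management plays W (best of 8, 5, 3, 0); Union gets 5.
Among 5, 2, 7, 5, the best is 7 at N3. Subgame-perfect outcome: (N3, W) with payoffs (7, 8).
Now find the simultaneous Nash equilibrium.
Union's best replies: W→N3; X→N1; Y→N1; Z→N2.
Management's best replies: N1→Z; N2→Y; N3→W; N4→W.
Only (N3, W) has each player best-responding; Nash payoffs (7, 8).
Sequential outcome (N3, W) coincides with the Nash profile (N3, W).

yes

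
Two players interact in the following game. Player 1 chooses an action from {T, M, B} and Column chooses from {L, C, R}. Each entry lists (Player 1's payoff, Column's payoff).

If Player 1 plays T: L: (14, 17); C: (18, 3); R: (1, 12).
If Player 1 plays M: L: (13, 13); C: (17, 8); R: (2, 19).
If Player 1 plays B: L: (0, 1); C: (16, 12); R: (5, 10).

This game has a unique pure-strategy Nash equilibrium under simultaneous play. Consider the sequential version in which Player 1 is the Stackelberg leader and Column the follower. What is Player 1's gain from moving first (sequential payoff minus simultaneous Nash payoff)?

Backward induction with Player 1 moving first.
- T: Column compares 17, 3, 12 and picks L; Player 1 would get 14.
- M: Column compares 13, 8, 19 and picks R; Player 1 would get 2.
- B: Column compares 1, 12, 10 and picks C; Player 1 would get 16.
Among 14, 2, 16, the best is 16 at B. Subgame-perfect outcome: (B, C) with payoffs (16, 12).
Now find the simultaneous Nash equilibrium.
Player 1's best replies: L→T; C→T; R→B.
Column's best replies: T→L; M→R; B→C.
Only (T, L) has each player best-responding; Nash payoffs (14, 17).
Player 1's commitment gain: 16 − 14 = 2.

2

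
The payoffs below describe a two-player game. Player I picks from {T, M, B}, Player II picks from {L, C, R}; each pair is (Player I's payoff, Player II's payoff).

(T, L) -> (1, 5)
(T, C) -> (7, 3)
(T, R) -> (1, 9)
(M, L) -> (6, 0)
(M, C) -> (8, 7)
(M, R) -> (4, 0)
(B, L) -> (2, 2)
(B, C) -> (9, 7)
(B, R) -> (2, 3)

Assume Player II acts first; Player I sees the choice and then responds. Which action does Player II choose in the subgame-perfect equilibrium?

C

Player I best-responds to each possible Player II move:
- L: BR = M, leader payoff 0.
- C: BR = B, leader payoff 7.
- R: BR = M, leader payoff 0.
Player II's induced payoffs are 0, 7, 0, so Player II commits to C. Subgame-perfect outcome: (B, C) with payoffs (9, 7).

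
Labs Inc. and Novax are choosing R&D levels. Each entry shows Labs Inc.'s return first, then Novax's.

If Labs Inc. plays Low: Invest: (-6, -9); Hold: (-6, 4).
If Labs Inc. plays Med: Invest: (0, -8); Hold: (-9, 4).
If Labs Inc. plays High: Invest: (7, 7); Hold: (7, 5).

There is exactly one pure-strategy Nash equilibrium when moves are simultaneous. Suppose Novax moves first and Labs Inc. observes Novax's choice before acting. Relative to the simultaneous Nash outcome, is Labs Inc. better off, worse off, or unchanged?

unchanged

Solve by backward induction (Novax leads).
- Invest → Labs Inc. plays High (best of -6, 0, 7); Novax gets 7.
- Hold → Labs Inc. plays High (best of -6, -9, 7); Novax gets 5.
Novax's induced payoffs are 7, 5, so Novax commits to Invest. Subgame-perfect outcome: (High, Invest) with payoffs (7, 7).
Now find the simultaneous Nash equilibrium.
Labs Inc.'s best replies: Invest→High; Hold→High.
Novax's best replies: Low→Hold; Med→Hold; High→Invest.
The unique mutual best reply is (High, Invest), giving (7, 7).
Labs Inc. earns 7 sequentially versus 7 at the Nash outcome: unchanged.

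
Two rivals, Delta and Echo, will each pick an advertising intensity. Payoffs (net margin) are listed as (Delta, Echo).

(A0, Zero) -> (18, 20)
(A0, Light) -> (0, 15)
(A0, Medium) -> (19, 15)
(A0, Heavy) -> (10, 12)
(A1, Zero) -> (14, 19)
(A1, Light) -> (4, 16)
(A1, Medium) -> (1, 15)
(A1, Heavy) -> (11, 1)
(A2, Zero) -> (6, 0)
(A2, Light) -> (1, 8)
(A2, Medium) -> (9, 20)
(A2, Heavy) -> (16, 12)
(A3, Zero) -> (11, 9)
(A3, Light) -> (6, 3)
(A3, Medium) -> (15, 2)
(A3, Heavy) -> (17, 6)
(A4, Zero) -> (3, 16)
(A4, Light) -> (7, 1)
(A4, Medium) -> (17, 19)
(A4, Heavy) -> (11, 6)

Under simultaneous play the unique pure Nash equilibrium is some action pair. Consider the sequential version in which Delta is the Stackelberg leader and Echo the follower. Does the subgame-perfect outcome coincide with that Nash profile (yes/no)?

Solve by backward induction (Delta leads).
- A0: BR = Zero, leader payoff 18.
- A1: BR = Zero, leader payoff 14.
- A2: BR = Medium, leader payoff 9.
- A3: BR = Zero, leader payoff 11.
- A4: BR = Medium, leader payoff 17.
Delta's induced payoffs are 18, 14, 9, 11, 17, so Delta commits to A0. Subgame-perfect outcome: (A0, Zero) with payoffs (18, 20).
Now find the simultaneous Nash equilibrium.
Delta's best replies: Zero→A0; Light→A4; Medium→A0; Heavy→A3.
Echo's best replies: A0→Zero; A1→Zero; A2→Medium; A3→Zero; A4→Medium.
Only (A0, Zero) has each player best-responding; Nash payoffs (18, 20).
Sequential outcome (A0, Zero) coincides with the Nash profile (A0, Zero).

yes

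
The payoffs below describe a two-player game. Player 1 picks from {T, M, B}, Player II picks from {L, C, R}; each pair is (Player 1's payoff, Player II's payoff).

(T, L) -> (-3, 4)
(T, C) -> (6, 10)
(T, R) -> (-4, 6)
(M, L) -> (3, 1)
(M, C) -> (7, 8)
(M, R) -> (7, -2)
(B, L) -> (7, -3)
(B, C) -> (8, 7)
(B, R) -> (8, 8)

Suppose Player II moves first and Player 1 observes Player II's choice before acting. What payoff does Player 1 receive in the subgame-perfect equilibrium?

8

Backward induction with Player II moving first.
- L: Player 1 compares -3, 3, 7 and picks B; Player II would get -3.
- C: Player 1 compares 6, 7, 8 and picks B; Player II would get 7.
- R: Player 1 compares -4, 7, 8 and picks B; Player II would get 8.
Maximizing over -3, 7, 8, Player II chooses R. Subgame-perfect outcome: (B, R) with payoffs (8, 8).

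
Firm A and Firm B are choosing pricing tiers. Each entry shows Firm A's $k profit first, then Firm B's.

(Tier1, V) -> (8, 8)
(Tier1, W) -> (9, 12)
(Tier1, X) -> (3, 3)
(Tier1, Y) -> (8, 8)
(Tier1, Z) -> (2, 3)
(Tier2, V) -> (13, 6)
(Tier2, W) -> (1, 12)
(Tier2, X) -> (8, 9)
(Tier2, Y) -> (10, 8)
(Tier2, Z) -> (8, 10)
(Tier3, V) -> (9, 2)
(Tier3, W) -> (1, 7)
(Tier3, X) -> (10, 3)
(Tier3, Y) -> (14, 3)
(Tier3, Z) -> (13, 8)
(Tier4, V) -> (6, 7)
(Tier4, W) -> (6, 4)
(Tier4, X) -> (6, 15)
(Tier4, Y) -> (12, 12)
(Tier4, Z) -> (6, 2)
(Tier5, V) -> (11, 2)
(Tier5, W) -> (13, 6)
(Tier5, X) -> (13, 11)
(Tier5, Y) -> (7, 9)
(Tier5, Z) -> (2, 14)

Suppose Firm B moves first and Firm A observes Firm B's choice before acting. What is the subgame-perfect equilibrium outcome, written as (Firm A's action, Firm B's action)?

Backward induction with Firm B moving first.
- V: BR = Tier2, leader payoff 6.
- W: BR = Tier5, leader payoff 6.
- X: BR = Tier5, leader payoff 11.
- Y: BR = Tier3, leader payoff 3.
- Z: BR = Tier3, leader payoff 8.
Maximizing over 6, 6, 11, 3, 8, Firm B chooses X. Subgame-perfect outcome: (Tier5, X) with payoffs (13, 11).

(Tier5, X)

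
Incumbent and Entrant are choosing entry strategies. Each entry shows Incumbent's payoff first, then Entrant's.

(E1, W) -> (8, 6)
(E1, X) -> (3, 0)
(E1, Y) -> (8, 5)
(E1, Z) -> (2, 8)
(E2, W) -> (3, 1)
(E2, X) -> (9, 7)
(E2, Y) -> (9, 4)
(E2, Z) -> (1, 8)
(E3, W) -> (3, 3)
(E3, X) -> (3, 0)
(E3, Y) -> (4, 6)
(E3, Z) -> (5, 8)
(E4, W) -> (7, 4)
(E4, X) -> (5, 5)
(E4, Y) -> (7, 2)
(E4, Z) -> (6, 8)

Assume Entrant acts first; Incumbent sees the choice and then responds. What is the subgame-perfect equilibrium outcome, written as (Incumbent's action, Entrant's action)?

(E4, Z)

Solve by backward induction (Entrant leads).
- W → Incumbent plays E1 (best of 8, 3, 3, 7); Entrant gets 6.
- X → Incumbent plays E2 (best of 3, 9, 3, 5); Entrant gets 7.
- Y → Incumbent plays E2 (best of 8, 9, 4, 7); Entrant gets 4.
- Z → Incumbent plays E4 (best of 2, 1, 5, 6); Entrant gets 8.
Maximizing over 6, 7, 4, 8, Entrant chooses Z. Subgame-perfect outcome: (E4, Z) with payoffs (6, 8).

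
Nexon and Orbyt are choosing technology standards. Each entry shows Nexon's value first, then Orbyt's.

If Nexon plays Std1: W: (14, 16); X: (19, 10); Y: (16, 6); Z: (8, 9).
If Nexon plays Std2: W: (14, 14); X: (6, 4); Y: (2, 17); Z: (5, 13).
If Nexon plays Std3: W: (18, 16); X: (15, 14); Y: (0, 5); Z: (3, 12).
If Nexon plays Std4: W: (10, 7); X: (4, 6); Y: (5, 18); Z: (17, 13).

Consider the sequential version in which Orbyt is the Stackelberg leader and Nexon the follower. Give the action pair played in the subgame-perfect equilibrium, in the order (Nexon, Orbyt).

(Std3, W)

Nexon best-responds to each possible Orbyt move:
- W → Nexon plays Std3 (best of 14, 14, 18, 10); Orbyt gets 16.
- X → Nexon plays Std1 (best of 19, 6, 15, 4); Orbyt gets 10.
- Y → Nexon plays Std1 (best of 16, 2, 0, 5); Orbyt gets 6.
- Z → Nexon plays Std4 (best of 8, 5, 3, 17); Orbyt gets 13.
Among 16, 10, 6, 13, the best is 16 at W. Subgame-perfect outcome: (Std3, W) with payoffs (18, 16).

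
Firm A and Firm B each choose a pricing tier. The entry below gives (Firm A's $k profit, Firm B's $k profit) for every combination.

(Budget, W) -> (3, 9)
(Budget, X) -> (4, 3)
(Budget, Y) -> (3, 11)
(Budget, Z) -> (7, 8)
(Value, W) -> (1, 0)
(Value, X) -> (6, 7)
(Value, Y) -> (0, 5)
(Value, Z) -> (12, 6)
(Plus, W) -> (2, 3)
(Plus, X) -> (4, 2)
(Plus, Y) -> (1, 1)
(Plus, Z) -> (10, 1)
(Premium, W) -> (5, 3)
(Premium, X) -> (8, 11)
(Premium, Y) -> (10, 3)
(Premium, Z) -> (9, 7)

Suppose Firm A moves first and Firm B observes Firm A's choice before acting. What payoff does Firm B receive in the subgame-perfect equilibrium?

11

Work backward from Firm B's decision.
- Budget → Firm B plays Y (best of 9, 3, 11, 8); Firm A gets 3.
- Value → Firm B plays X (best of 0, 7, 5, 6); Firm A gets 6.
- Plus → Firm B plays W (best of 3, 2, 1, 1); Firm A gets 2.
- Premium → Firm B plays X (best of 3, 11, 3, 7); Firm A gets 8.
Among 3, 6, 2, 8, the best is 8 at Premium. Subgame-perfect outcome: (Premium, X) with payoffs (8, 11).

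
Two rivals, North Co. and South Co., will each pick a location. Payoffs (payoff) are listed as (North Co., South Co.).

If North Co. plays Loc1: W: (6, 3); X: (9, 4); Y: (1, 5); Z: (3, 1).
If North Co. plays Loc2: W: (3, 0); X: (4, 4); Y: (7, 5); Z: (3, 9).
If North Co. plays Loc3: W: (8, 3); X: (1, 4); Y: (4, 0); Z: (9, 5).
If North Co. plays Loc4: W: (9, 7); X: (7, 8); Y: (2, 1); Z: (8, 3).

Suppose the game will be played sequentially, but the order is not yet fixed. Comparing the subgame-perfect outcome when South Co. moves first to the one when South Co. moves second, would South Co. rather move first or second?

If North Co. leads: South Co.'s best replies are Loc1→Y, Loc2→Z, Loc3→Z, Loc4→X; North Co.'s induced payoffs 1, 3, 9, 7; outcome (Loc3, Z), payoffs (9, 5).
If South Co. leads: North Co.'s best replies are W→Loc4, X→Loc1, Y→Loc2, Z→Loc3; South Co.'s induced payoffs 7, 4, 5, 5; outcome (Loc4, W), payoffs (9, 7).
South Co. gets 7 moving first and 5 moving second, so South Co. prefers to move first.

first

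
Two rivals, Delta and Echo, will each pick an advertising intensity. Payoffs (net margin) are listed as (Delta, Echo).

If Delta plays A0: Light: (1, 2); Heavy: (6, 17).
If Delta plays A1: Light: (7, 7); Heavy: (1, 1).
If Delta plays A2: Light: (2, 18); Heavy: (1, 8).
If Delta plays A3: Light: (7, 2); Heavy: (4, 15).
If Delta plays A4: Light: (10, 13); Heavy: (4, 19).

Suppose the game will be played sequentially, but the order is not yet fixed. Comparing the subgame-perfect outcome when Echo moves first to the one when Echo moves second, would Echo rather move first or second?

first

If Delta leads: Echo's best replies are A0→Heavy, A1→Light, A2→Light, A3→Heavy, A4→Heavy; Delta's induced payoffs 6, 7, 2, 4, 4; outcome (A1, Light), payoffs (7, 7).
If Echo leads: Delta's best replies are Light→A4, Heavy→A0; Echo's induced payoffs 13, 17; outcome (A0, Heavy), payoffs (6, 17).
Echo gets 17 moving first and 7 moving second, so Echo prefers to move first.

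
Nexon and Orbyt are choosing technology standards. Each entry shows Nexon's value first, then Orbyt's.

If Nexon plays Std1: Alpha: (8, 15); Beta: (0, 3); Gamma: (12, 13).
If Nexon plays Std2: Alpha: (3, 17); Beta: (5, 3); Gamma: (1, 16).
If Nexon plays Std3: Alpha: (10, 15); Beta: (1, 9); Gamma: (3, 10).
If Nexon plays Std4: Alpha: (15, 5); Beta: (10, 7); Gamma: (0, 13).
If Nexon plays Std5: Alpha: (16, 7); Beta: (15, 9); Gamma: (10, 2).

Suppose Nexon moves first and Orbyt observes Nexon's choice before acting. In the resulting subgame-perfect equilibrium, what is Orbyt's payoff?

9

Orbyt best-responds to each possible Nexon move:
- Std1 → Orbyt plays Alpha (best of 15, 3, 13); Nexon gets 8.
- Std2 → Orbyt plays Alpha (best of 17, 3, 16); Nexon gets 3.
- Std3 → Orbyt plays Alpha (best of 15, 9, 10); Nexon gets 10.
- Std4 → Orbyt plays Gamma (best of 5, 7, 13); Nexon gets 0.
- Std5 → Orbyt plays Beta (best of 7, 9, 2); Nexon gets 15.
Among 8, 3, 10, 0, 15, the best is 15 at Std5. Subgame-perfect outcome: (Std5, Beta) with payoffs (15, 9).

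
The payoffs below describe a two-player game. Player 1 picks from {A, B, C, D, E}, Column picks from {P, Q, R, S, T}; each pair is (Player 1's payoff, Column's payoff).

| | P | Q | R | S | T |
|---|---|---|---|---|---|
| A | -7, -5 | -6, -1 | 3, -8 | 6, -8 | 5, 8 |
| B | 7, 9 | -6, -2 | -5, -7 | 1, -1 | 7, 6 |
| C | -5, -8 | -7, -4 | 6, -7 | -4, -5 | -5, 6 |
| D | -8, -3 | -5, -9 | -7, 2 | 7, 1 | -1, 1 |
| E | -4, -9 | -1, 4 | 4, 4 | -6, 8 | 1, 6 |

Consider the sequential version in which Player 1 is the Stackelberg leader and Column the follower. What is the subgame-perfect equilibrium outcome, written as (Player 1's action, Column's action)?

Column best-responds to each possible Player 1 move:
- A: BR = T, leader payoff 5.
- B: BR = P, leader payoff 7.
- C: BR = T, leader payoff -5.
- D: BR = R, leader payoff -7.
- E: BR = S, leader payoff -6.
Maximizing over 5, 7, -5, -7, -6, Player 1 chooses B. Subgame-perfect outcome: (B, P) with payoffs (7, 9).

(B, P)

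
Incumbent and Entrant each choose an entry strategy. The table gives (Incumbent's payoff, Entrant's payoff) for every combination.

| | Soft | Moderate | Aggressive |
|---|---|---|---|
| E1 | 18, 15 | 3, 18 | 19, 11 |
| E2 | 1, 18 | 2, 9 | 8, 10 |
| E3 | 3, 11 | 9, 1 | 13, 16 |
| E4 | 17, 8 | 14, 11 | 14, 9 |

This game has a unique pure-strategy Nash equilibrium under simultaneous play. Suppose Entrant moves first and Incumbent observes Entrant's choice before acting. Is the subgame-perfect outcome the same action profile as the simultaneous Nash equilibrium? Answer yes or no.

no

Incumbent best-responds to each possible Entrant move:
- Soft: Incumbent compares 18, 1, 3, 17 and picks E1; Entrant would get 15.
- Moderate: Incumbent compares 3, 2, 9, 14 and picks E4; Entrant would get 11.
- Aggressive: Incumbent compares 19, 8, 13, 14 and picks E1; Entrant would get 11.
Entrant's induced payoffs are 15, 11, 11, so Entrant commits to Soft. Subgame-perfect outcome: (E1, Soft) with payoffs (18, 15).
Under simultaneous play:
Incumbent's best replies: Soft→E1; Moderate→E4; Aggressive→E1.
Entrant's best replies: E1→Moderate; E2→Soft; E3→Aggressive; E4→Moderate.
The unique mutual best reply is (E4, Moderate), giving (14, 11).
Sequential outcome (E1, Soft) differs from the Nash profile (E4, Moderate).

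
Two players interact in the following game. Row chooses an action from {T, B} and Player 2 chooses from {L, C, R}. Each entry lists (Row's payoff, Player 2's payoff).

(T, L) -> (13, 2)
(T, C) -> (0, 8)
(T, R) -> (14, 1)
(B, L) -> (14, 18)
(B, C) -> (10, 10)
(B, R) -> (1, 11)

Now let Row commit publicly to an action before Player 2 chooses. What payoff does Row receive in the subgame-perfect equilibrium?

14

Work backward from Player 2's decision.
- T: BR = C, leader payoff 0.
- B: BR = L, leader payoff 14.
Maximizing over 0, 14, Row chooses B. Subgame-perfect outcome: (B, L) with payoffs (14, 18).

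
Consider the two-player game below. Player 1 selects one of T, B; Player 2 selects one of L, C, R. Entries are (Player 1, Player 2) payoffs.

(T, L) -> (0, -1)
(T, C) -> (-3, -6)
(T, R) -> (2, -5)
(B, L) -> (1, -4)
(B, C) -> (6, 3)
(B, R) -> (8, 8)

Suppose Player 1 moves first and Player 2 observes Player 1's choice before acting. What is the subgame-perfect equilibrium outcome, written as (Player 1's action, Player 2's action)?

(B, R)

Backward induction with Player 1 moving first.
- T: BR = L, leader payoff 0.
- B: BR = R, leader payoff 8.
Player 1's induced payoffs are 0, 8, so Player 1 commits to B. Subgame-perfect outcome: (B, R) with payoffs (8, 8).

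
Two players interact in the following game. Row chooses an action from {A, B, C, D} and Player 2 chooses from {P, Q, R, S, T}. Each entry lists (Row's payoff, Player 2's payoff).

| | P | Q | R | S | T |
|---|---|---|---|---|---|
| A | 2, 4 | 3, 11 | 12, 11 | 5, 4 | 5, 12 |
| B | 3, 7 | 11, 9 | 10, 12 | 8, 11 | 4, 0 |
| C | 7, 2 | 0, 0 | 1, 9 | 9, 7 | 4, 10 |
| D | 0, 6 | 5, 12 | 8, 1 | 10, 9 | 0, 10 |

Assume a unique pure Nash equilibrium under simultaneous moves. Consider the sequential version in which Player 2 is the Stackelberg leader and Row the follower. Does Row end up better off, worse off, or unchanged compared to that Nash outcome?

Work backward from Row's decision.
- P: BR = C, leader payoff 2.
- Q: BR = B, leader payoff 9.
- R: BR = A, leader payoff 11.
- S: BR = D, leader payoff 9.
- T: BR = A, leader payoff 12.
Among 2, 9, 11, 9, 12, the best is 12 at T. Subgame-perfect outcome: (A, T) with payoffs (5, 12).
Now find the simultaneous Nash equilibrium.
Row's best replies: P→C; Q→B; R→A; S→D; T→A.
Player 2's best replies: A→T; B→R; C→T; D→Q.
Only (A, T) has each player best-responding; Nash payoffs (5, 12).
Row earns 5 sequentially versus 5 at the Nash outcome: unchanged.

unchanged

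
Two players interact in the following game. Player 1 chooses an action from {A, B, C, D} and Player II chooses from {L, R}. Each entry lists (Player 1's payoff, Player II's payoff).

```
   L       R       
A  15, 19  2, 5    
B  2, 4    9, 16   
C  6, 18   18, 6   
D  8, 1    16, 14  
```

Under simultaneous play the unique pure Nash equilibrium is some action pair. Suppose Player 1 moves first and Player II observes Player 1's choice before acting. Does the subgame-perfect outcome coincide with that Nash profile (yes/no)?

no

Backward induction with Player 1 moving first.
- A → Player II plays L (best of 19, 5); Player 1 gets 15.
- B → Player II plays R (best of 4, 16); Player 1 gets 9.
- C → Player II plays L (best of 18, 6); Player 1 gets 6.
- D → Player II plays R (best of 1, 14); Player 1 gets 16.
Player 1's induced payoffs are 15, 9, 6, 16, so Player 1 commits to D. Subgame-perfect outcome: (D, R) with payoffs (16, 14).
Under simultaneous play:
Player 1's best replies: L→A; R→C.
Player II's best replies: A→L; B→R; C→L; D→R.
The unique mutual best reply is (A, L), giving (15, 19).
Sequential outcome (D, R) differs from the Nash profile (A, L).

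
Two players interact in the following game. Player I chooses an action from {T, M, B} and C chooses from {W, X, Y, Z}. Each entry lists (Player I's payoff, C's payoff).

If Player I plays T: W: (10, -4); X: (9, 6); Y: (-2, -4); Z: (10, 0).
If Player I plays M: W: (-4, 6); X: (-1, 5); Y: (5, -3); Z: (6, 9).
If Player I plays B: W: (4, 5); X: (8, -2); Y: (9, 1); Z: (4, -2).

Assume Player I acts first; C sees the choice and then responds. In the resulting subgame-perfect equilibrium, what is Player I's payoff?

9

C best-responds to each possible Player I move:
- T → C plays X (best of -4, 6, -4, 0); Player I gets 9.
- M → C plays Z (best of 6, 5, -3, 9); Player I gets 6.
- B → C plays W (best of 5, -2, 1, -2); Player I gets 4.
Player I's induced payoffs are 9, 6, 4, so Player I commits to T. Subgame-perfect outcome: (T, X) with payoffs (9, 6).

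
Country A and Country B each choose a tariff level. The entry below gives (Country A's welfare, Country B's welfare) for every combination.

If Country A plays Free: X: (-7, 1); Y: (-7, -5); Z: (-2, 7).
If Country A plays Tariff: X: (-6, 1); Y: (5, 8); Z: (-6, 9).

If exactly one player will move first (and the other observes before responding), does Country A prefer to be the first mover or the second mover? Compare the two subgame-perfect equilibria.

If Country A leads: Country B's best replies are Free→Z, Tariff→Z; Country A's induced payoffs -2, -6; outcome (Free, Z), payoffs (-2, 7).
If Country B leads: Country A's best replies are X→Tariff, Y→Tariff, Z→Free; Country B's induced payoffs 1, 8, 7; outcome (Tariff, Y), payoffs (5, 8).
Country A gets -2 moving first and 5 moving second, so Country A prefers to move second.

second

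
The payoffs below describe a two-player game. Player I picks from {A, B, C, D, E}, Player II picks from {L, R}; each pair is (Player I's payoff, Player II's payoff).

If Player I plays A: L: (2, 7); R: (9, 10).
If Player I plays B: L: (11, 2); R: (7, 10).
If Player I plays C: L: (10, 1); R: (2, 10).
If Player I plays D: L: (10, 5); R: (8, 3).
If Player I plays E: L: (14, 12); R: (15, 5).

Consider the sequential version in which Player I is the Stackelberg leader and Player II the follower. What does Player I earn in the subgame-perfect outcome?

Player II best-responds to each possible Player I move:
- A → Player II plays R (best of 7, 10); Player I gets 9.
- B → Player II plays R (best of 2, 10); Player I gets 7.
- C → Player II plays R (best of 1, 10); Player I gets 2.
- D → Player II plays L (best of 5, 3); Player I gets 10.
- E → Player II plays L (best of 12, 5); Player I gets 14.
Player I's induced payoffs are 9, 7, 2, 10, 14, so Player I commits to E. Subgame-perfect outcome: (E, L) with payoffs (14, 12).

14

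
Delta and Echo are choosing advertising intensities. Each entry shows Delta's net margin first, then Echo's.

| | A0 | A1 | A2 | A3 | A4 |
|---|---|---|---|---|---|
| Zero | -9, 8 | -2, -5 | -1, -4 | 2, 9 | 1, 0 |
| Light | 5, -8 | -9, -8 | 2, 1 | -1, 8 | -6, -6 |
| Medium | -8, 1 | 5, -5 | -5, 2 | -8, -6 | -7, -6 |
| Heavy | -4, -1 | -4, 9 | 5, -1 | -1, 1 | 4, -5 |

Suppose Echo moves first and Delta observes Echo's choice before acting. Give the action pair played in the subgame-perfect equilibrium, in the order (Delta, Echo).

Solve by backward induction (Echo leads).
- A0: Delta compares -9, 5, -8, -4 and picks Light; Echo would get -8.
- A1: Delta compares -2, -9, 5, -4 and picks Medium; Echo would get -5.
- A2: Delta compares -1, 2, -5, 5 and picks Heavy; Echo would get -1.
- A3: Delta compares 2, -1, -8, -1 and picks Zero; Echo would get 9.
- A4: Delta compares 1, -6, -7, 4 and picks Heavy; Echo would get -5.
Among -8, -5, -1, 9, -5, the best is 9 at A3. Subgame-perfect outcome: (Zero, A3) with payoffs (2, 9).

(Zero, A3)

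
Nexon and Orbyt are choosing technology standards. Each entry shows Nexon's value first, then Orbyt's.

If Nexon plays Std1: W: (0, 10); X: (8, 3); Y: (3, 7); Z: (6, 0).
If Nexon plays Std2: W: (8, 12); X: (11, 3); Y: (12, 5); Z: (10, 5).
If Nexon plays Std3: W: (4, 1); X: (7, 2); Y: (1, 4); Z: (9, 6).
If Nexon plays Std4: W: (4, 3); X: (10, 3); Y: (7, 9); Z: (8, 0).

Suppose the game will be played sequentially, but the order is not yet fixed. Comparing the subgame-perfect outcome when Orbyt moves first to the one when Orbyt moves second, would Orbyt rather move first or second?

If Nexon leads: Orbyt's best replies are Std1→W, Std2→W, Std3→Z, Std4→Y; Nexon's induced payoffs 0, 8, 9, 7; outcome (Std3, Z), payoffs (9, 6).
If Orbyt leads: Nexon's best replies are W→Std2, X→Std2, Y→Std2, Z→Std2; Orbyt's induced payoffs 12, 3, 5, 5; outcome (Std2, W), payoffs (8, 12).
Orbyt gets 12 moving first and 6 moving second, so Orbyt prefers to move first.

first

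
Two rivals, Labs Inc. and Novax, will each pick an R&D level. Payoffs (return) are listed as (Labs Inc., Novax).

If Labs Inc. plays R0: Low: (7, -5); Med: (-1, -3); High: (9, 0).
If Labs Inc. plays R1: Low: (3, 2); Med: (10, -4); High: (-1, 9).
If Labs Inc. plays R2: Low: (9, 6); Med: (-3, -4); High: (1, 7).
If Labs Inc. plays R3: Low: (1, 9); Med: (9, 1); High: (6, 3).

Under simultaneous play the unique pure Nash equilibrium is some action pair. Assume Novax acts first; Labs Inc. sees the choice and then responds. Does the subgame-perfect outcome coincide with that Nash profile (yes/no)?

Work backward from Labs Inc.'s decision.
- Low: Labs Inc. compares 7, 3, 9, 1 and picks R2; Novax would get 6.
- Med: Labs Inc. compares -1, 10, -3, 9 and picks R1; Novax would get -4.
- High: Labs Inc. compares 9, -1, 1, 6 and picks R0; Novax would get 0.
Novax's induced payoffs are 6, -4, 0, so Novax commits to Low. Subgame-perfect outcome: (R2, Low) with payoffs (9, 6).
Under simultaneous play:
Labs Inc.'s best replies: Low→R2; Med→R1; High→R0.
Novax's best replies: R0→High; R1→High; R2→High; R3→Low.
The unique mutual best reply is (R0, High), giving (9, 0).
Sequential outcome (R2, Low) differs from the Nash profile (R0, High).

no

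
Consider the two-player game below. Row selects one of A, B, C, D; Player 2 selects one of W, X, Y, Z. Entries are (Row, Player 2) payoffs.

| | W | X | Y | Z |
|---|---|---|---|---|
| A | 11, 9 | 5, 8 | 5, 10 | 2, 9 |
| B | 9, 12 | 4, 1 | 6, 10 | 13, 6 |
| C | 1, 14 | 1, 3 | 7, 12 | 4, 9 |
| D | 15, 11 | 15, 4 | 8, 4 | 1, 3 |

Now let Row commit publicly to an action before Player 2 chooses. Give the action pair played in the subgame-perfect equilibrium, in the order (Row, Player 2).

(D, W)

Work backward from Player 2's decision.
- A: BR = Y, leader payoff 5.
- B: BR = W, leader payoff 9.
- C: BR = W, leader payoff 1.
- D: BR = W, leader payoff 15.
Row's induced payoffs are 5, 9, 1, 15, so Row commits to D. Subgame-perfect outcome: (D, W) with payoffs (15, 11).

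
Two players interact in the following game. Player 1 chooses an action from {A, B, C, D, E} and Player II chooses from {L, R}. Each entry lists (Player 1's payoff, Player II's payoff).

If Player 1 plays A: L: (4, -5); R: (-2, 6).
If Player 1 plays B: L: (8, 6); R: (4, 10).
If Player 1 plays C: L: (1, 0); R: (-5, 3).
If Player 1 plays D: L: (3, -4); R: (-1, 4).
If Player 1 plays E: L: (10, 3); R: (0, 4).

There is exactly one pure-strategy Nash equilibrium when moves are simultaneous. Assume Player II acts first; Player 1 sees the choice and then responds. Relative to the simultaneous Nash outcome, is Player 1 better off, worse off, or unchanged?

unchanged

Backward induction with Player II moving first.
- L → Player 1 plays E (best of 4, 8, 1, 3, 10); Player II gets 3.
- R → Player 1 plays B (best of -2, 4, -5, -1, 0); Player II gets 10.
Player II's induced payoffs are 3, 10, so Player II commits to R. Subgame-perfect outcome: (B, R) with payoffs (4, 10).
Under simultaneous play:
Player 1's best replies: L→E; R→B.
Player II's best replies: A→R; B→R; C→R; D→R; E→R.
Only (B, R) has each player best-responding; Nash payoffs (4, 10).
Player 1 earns 4 sequentially versus 4 at the Nash outcome: unchanged.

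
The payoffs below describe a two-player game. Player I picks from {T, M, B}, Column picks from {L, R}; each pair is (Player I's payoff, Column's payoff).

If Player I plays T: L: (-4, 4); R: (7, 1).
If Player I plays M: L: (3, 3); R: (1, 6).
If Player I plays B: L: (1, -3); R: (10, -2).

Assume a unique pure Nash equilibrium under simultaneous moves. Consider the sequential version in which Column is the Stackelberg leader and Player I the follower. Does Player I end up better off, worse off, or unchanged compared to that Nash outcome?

worse off

Solve by backward induction (Column leads).
- L: Player I compares -4, 3, 1 and picks M; Column would get 3.
- R: Player I compares 7, 1, 10 and picks B; Column would get -2.
Maximizing over 3, -2, Column chooses L. Subgame-perfect outcome: (M, L) with payoffs (3, 3).
Under simultaneous play:
Player I's best replies: L→M; R→B.
Column's best replies: T→L; M→R; B→R.
The unique mutual best reply is (B, R), giving (10, -2).
Player I earns 3 sequentially versus 10 at the Nash outcome: worse off.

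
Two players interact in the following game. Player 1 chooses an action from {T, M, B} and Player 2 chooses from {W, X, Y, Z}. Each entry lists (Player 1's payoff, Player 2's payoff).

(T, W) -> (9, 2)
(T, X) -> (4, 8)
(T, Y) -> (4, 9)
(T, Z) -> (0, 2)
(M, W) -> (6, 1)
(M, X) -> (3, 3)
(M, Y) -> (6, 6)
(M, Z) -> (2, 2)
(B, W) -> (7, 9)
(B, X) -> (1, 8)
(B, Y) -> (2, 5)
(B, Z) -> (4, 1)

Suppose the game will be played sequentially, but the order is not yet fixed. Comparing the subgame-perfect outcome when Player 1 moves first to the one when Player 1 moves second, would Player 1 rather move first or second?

first

If Player 1 leads: Player 2's best replies are T→Y, M→Y, B→W; Player 1's induced payoffs 4, 6, 7; outcome (B, W), payoffs (7, 9).
If Player 2 leads: Player 1's best replies are W→T, X→T, Y→M, Z→B; Player 2's induced payoffs 2, 8, 6, 1; outcome (T, X), payoffs (4, 8).
Player 1 gets 7 moving first and 4 moving second, so Player 1 prefers to move first.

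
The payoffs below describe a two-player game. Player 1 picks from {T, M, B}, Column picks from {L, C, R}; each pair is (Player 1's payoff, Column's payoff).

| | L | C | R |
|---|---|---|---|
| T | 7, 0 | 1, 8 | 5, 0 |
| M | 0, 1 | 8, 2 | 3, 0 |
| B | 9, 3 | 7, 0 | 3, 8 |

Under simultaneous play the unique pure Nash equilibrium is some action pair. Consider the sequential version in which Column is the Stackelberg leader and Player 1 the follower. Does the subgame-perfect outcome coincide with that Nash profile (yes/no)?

Solve by backward induction (Column leads).
- L: Player 1 compares 7, 0, 9 and picks B; Column would get 3.
- C: Player 1 compares 1, 8, 7 and picks M; Column would get 2.
- R: Player 1 compares 5, 3, 3 and picks T; Column would get 0.
Among 3, 2, 0, the best is 3 at L. Subgame-perfect outcome: (B, L) with payoffs (9, 3).
For the simultaneous game, intersect best replies.
Player 1's best replies: L→B; C→M; R→T.
Column's best replies: T→C; M→C; B→R.
The unique mutual best reply is (M, C), giving (8, 2).
Sequential outcome (B, L) differs from the Nash profile (M, C).

no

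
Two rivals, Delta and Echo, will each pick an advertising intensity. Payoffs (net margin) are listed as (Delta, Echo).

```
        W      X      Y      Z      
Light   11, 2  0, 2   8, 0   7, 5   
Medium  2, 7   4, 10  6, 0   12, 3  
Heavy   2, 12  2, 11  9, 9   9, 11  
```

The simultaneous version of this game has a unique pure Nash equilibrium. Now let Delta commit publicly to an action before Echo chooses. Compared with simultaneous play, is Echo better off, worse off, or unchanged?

Echo best-responds to each possible Delta move:
- Light: Echo compares 2, 2, 0, 5 and picks Z; Delta would get 7.
- Medium: Echo compares 7, 10, 0, 3 and picks X; Delta would get 4.
- Heavy: Echo compares 12, 11, 9, 11 and picks W; Delta would get 2.
Maximizing over 7, 4, 2, Delta chooses Light. Subgame-perfect outcome: (Light, Z) with payoffs (7, 5).
Under simultaneous play:
Delta's best replies: W→Light; X→Medium; Y→Heavy; Z→Medium.
Echo's best replies: Light→Z; Medium→X; Heavy→W.
The unique mutual best reply is (Medium, X), giving (4, 10).
Echo earns 5 sequentially versus 10 at the Nash outcome: worse off.

worse off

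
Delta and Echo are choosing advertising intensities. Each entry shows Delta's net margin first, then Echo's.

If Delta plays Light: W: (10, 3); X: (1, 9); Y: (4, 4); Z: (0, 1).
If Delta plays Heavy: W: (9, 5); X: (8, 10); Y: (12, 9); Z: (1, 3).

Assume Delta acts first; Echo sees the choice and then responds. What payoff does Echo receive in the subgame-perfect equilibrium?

Echo best-responds to each possible Delta move:
- Light → Echo plays X (best of 3, 9, 4, 1); Delta gets 1.
- Heavy → Echo plays X (best of 5, 10, 9, 3); Delta gets 8.
Maximizing over 1, 8, Delta chooses Heavy. Subgame-perfect outcome: (Heavy, X) with payoffs (8, 10).

10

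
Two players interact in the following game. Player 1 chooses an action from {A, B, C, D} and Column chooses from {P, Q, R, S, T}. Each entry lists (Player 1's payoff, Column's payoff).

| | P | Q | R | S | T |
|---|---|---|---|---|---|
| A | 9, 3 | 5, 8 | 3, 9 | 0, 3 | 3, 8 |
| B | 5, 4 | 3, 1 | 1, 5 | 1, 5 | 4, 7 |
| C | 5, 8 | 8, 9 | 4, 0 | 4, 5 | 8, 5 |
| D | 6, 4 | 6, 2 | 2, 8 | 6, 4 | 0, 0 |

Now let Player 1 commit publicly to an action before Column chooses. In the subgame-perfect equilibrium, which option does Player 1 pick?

C

Backward induction with Player 1 moving first.
- A: BR = R, leader payoff 3.
- B: BR = T, leader payoff 4.
- C: BR = Q, leader payoff 8.
- D: BR = R, leader payoff 2.
Among 3, 4, 8, 2, the best is 8 at C. Subgame-perfect outcome: (C, Q) with payoffs (8, 9).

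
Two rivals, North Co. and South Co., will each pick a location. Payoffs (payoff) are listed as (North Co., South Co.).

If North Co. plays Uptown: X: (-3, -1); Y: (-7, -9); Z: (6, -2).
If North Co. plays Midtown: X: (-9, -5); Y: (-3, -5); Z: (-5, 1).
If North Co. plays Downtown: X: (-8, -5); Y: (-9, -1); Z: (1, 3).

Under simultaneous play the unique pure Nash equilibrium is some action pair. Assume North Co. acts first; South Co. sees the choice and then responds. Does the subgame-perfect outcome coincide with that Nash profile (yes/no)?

no

South Co. best-responds to each possible North Co. move:
- Uptown: South Co. compares -1, -9, -2 and picks X; North Co. would get -3.
- Midtown: South Co. compares -5, -5, 1 and picks Z; North Co. would get -5.
- Downtown: South Co. compares -5, -1, 3 and picks Z; North Co. would get 1.
Among -3, -5, 1, the best is 1 at Downtown. Subgame-perfect outcome: (Downtown, Z) with payoffs (1, 3).
Under simultaneous play:
North Co.'s best replies: X→Uptown; Y→Midtown; Z→Uptown.
South Co.'s best replies: Uptown→X; Midtown→Z; Downtown→Z.
Only (Uptown, X) has each player best-responding; Nash payoffs (-3, -1).
Sequential outcome (Downtown, Z) differs from the Nash profile (Uptown, X).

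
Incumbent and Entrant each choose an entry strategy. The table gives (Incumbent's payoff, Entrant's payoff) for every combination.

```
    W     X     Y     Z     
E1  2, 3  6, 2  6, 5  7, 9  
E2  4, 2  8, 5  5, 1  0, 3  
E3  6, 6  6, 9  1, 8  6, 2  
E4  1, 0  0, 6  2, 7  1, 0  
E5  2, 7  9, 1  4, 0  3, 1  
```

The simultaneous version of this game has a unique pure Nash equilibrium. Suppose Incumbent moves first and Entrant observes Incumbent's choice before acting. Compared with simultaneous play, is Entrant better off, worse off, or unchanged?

worse off

Backward induction with Incumbent moving first.
- E1: BR = Z, leader payoff 7.
- E2: BR = X, leader payoff 8.
- E3: BR = X, leader payoff 6.
- E4: BR = Y, leader payoff 2.
- E5: BR = W, leader payoff 2.
Maximizing over 7, 8, 6, 2, 2, Incumbent chooses E2. Subgame-perfect outcome: (E2, X) with payoffs (8, 5).
Under simultaneous play:
Incumbent's best replies: W→E3; X→E5; Y→E1; Z→E1.
Entrant's best replies: E1→Z; E2→X; E3→X; E4→Y; E5→W.
The unique mutual best reply is (E1, Z), giving (7, 9).
Entrant earns 5 sequentially versus 9 at the Nash outcome: worse off.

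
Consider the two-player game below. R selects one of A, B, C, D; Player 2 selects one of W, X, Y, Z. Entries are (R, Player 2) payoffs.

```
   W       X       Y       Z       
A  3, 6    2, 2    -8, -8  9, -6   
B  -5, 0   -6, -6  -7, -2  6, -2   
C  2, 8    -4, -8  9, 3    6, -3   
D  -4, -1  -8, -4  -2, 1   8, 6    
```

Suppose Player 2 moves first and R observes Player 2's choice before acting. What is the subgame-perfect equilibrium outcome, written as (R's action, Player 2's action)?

Backward induction with Player 2 moving first.
- W: BR = A, leader payoff 6.
- X: BR = A, leader payoff 2.
- Y: BR = C, leader payoff 3.
- Z: BR = A, leader payoff -6.
Player 2's induced payoffs are 6, 2, 3, -6, so Player 2 commits to W. Subgame-perfect outcome: (A, W) with payoffs (3, 6).

(A, W)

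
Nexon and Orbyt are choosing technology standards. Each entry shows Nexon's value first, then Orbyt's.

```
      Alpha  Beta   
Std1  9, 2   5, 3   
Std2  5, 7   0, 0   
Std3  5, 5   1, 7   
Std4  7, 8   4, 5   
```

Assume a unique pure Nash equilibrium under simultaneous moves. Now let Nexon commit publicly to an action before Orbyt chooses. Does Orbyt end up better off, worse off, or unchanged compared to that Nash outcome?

better off

Backward induction with Nexon moving first.
- Std1: BR = Beta, leader payoff 5.
- Std2: BR = Alpha, leader payoff 5.
- Std3: BR = Beta, leader payoff 1.
- Std4: BR = Alpha, leader payoff 7.
Maximizing over 5, 5, 1, 7, Nexon chooses Std4. Subgame-perfect outcome: (Std4, Alpha) with payoffs (7, 8).
Under simultaneous play:
Nexon's best replies: Alpha→Std1; Beta→Std1.
Orbyt's best replies: Std1→Beta; Std2→Alpha; Std3→Beta; Std4→Alpha.
Only (Std1, Beta) has each player best-responding; Nash payoffs (5, 3).
Orbyt earns 8 sequentially versus 3 at the Nash outcome: better off.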